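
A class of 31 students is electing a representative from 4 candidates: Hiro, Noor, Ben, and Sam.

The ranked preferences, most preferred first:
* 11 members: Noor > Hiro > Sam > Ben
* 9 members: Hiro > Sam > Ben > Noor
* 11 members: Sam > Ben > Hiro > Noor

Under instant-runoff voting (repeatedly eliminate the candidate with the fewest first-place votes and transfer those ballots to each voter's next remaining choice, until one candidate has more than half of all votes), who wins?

Sam

Round 1: Hiro 9, Noor 11, Ben 0, Sam 11. Ben eliminated.
Round 2: Hiro 9, Noor 11, Sam 11. Hiro eliminated.
Round 3: Noor 11, Sam 20. Sam has a majority (≥16).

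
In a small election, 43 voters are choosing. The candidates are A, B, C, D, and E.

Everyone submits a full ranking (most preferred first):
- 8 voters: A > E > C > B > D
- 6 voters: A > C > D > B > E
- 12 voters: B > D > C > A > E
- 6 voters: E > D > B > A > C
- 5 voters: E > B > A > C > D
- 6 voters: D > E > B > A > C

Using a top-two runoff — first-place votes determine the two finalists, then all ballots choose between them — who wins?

B

Round 1 first-place votes: A 14, B 12, C 0, D 6, E 11. A and B advance.
Runoff: A is ranked above B on 14 ballots, B above A on 29.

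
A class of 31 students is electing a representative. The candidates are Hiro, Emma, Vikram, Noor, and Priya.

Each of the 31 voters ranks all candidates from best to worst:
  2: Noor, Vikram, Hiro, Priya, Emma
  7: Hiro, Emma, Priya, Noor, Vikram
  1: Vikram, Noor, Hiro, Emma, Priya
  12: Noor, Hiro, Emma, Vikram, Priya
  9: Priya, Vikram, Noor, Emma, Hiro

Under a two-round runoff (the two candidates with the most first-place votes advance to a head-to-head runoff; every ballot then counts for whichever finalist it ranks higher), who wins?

Round 1 first-place votes: Hiro 7, Emma 0, Vikram 1, Noor 14, Priya 9. Noor and Priya advance.
Runoff: Noor is ranked above Priya on 15 ballots, Priya above Noor on 16.

Priya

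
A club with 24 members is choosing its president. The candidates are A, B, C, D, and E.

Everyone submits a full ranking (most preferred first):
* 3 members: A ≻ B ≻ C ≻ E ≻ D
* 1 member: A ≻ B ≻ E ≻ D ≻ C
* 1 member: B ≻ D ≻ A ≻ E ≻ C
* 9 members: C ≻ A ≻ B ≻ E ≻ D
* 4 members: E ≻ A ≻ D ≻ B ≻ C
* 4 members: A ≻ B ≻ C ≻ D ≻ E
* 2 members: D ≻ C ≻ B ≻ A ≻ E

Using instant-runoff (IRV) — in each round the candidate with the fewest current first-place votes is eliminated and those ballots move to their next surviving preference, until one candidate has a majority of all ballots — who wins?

A

Round 1: A 8, B 1, C 9, D 2, E 4. B eliminated.
Round 2: A 8, C 9, D 3, E 4. D eliminated.
Round 3: A 9, C 11, E 4. E eliminated.
Round 4: A 13, C 11. A has a majority (≥13).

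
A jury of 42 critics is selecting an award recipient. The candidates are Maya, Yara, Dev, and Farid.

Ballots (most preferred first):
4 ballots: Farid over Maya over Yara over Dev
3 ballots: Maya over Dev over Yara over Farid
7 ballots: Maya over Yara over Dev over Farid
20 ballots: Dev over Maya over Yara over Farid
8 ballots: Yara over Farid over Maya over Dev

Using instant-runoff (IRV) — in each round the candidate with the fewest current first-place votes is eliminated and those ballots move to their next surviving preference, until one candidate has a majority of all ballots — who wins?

Maya

Round 1: Maya 10, Yara 8, Dev 20, Farid 4. Farid eliminated.
Round 2: Maya 14, Yara 8, Dev 20. Yara eliminated.
Round 3: Maya 22, Dev 20. Maya has a majority (≥22).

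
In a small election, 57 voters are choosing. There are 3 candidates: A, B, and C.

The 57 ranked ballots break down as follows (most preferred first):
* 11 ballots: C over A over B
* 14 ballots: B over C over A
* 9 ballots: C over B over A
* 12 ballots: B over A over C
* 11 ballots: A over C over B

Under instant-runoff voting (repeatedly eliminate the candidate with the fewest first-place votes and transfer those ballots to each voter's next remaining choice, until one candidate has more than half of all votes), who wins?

Round 1: A 11, B 26, C 20. A eliminated.
Round 2: B 26, C 31. C has a majority (≥29).

C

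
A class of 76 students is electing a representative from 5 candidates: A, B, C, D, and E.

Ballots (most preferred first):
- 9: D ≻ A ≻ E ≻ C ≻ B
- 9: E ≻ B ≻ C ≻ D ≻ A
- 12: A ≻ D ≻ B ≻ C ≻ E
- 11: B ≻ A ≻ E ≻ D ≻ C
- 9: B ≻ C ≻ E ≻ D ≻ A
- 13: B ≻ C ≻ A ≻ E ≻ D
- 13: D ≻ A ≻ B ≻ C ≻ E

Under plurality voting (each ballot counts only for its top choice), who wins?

First-place votes: A 12, B 33, C 0, D 22, E 9.

B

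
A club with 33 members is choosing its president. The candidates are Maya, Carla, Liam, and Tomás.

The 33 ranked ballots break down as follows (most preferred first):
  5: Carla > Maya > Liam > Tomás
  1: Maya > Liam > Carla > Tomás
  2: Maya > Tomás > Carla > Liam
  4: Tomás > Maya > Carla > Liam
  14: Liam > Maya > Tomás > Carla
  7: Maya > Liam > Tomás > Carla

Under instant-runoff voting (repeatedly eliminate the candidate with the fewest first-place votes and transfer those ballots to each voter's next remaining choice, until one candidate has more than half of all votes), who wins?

Maya

Round 1: Maya 10, Carla 5, Liam 14, Tomás 4. Tomás eliminated.
Round 2: Maya 14, Carla 5, Liam 14. Carla eliminated.
Round 3: Maya 19, Liam 14. Maya has a majority (≥17).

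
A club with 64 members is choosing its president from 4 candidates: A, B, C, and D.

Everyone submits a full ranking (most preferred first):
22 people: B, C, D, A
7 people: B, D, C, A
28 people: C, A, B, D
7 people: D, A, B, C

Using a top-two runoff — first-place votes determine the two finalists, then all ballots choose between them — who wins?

B

Round 1 first-place votes: A 0, B 29, C 28, D 7. B and C advance.
Runoff: B is ranked above C on 36 ballots, C above B on 28.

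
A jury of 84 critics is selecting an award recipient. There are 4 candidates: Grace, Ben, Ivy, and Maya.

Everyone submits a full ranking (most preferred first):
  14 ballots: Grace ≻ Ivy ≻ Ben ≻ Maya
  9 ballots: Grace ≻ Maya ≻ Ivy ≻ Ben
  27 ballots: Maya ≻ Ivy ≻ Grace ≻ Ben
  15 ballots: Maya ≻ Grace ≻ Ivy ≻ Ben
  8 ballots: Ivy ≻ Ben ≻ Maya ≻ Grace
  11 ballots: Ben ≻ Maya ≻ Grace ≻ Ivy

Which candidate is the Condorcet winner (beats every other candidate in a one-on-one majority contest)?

Maya

Maya vs Grace: 61–23
Maya vs Ben: 51–33
Maya vs Ivy: 62–22
Maya beats every other candidate.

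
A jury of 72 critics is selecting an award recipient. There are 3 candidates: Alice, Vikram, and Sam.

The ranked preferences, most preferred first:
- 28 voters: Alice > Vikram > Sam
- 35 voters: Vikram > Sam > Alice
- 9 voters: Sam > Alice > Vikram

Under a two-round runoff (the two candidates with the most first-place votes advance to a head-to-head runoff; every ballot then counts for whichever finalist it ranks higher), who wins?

Round 1 first-place votes: Alice 28, Vikram 35, Sam 9. Vikram and Alice advance.
Runoff: Vikram is ranked above Alice on 35 ballots, Alice above Vikram on 37.

Alice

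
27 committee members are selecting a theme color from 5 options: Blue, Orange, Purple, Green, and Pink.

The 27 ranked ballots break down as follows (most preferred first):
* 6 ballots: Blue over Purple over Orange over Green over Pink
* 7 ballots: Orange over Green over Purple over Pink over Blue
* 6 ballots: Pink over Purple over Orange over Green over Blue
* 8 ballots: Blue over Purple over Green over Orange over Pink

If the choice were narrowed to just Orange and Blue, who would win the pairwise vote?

Blue

Orange is ranked above Blue on 13 ballots; Blue above Orange on 14.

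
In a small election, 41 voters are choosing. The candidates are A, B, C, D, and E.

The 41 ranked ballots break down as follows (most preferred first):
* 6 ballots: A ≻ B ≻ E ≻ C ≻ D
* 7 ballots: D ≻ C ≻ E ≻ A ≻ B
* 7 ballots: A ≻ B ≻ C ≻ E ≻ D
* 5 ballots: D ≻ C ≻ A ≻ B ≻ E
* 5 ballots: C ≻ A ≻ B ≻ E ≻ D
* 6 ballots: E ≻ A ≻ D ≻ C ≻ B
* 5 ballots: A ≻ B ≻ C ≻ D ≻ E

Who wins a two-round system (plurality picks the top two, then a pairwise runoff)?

Round 1 first-place votes: A 18, B 0, C 5, D 12, E 6. A and D advance.
Runoff: A is ranked above D on 29 ballots, D above A on 12.

A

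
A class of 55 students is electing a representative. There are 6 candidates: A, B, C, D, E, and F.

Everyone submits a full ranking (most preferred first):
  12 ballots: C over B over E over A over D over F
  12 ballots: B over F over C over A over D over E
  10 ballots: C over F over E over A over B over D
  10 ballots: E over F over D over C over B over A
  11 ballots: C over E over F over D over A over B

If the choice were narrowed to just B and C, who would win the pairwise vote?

B is ranked above C on 12 ballots; C above B on 43.

C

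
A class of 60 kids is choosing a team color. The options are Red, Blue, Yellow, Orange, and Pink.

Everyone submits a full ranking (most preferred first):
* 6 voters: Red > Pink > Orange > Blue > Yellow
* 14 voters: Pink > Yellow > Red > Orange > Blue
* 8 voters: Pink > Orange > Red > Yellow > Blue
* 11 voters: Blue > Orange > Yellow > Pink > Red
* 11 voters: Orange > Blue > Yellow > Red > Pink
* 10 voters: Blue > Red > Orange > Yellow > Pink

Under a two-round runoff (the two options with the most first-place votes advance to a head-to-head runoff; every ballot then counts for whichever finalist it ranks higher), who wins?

Blue

Round 1 first-place votes: Red 6, Blue 21, Yellow 0, Orange 11, Pink 22. Pink and Blue advance.
Runoff: Pink is ranked above Blue on 28 ballots, Blue above Pink on 32.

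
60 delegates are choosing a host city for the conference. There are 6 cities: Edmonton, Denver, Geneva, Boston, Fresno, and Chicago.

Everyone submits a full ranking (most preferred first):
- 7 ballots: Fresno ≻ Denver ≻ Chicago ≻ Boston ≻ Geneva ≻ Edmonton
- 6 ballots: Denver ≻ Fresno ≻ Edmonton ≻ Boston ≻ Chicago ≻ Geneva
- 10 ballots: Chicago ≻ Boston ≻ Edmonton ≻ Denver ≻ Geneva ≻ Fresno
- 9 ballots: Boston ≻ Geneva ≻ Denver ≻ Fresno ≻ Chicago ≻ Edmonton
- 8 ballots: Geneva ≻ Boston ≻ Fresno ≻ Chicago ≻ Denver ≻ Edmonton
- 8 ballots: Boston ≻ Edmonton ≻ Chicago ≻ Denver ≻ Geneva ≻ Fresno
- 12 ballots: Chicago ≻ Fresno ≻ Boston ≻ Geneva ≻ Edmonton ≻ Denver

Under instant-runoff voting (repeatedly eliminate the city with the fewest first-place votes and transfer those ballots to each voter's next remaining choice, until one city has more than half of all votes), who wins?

Round 1: Edmonton 0, Denver 6, Geneva 8, Boston 17, Fresno 7, Chicago 22. Edmonton eliminated.
Round 2: Denver 6, Geneva 8, Boston 17, Fresno 7, Chicago 22. Denver eliminated.
Round 3: Geneva 8, Boston 17, Fresno 13, Chicago 22. Geneva eliminated.
Round 4: Boston 25, Fresno 13, Chicago 22. Fresno eliminated.
Round 5: Boston 31, Chicago 29. Boston has a majority (≥31).

Boston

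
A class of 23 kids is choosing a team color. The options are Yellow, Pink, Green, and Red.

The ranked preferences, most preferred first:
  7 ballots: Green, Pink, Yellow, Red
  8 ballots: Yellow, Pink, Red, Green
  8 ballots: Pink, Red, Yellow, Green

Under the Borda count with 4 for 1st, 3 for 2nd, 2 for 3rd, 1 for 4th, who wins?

Pink

Yellow: 7×2 + 8×4 + 8×2 = 62
Pink: 7×3 + 8×3 + 8×4 = 77
Green: 7×4 + 8×1 + 8×1 = 44
Red: 7×1 + 8×2 + 8×3 = 47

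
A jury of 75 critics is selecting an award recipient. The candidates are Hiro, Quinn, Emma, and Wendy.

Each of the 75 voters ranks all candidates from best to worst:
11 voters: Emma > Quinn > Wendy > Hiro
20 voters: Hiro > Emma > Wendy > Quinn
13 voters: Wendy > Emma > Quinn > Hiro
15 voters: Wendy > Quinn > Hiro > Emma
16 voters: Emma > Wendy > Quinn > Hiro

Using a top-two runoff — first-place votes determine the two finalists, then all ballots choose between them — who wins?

Emma

Round 1 first-place votes: Hiro 20, Quinn 0, Emma 27, Wendy 28. Wendy and Emma advance.
Runoff: Wendy is ranked above Emma on 28 ballots, Emma above Wendy on 47.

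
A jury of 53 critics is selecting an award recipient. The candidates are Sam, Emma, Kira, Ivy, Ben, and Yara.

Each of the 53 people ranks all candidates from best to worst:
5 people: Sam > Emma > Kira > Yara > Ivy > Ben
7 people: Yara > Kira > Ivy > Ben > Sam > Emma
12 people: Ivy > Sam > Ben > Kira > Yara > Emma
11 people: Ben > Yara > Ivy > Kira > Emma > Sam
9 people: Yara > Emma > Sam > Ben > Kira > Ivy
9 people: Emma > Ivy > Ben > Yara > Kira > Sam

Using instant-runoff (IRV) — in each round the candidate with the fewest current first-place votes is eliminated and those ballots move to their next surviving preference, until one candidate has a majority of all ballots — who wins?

Round 1: Sam 5, Emma 9, Kira 0, Ivy 12, Ben 11, Yara 16. Kira eliminated.
Round 2: Sam 5, Emma 9, Ivy 12, Ben 11, Yara 16. Sam eliminated.
Round 3: Emma 14, Ivy 12, Ben 11, Yara 16. Ben eliminated.
Round 4: Emma 14, Ivy 12, Yara 27. Yara has a majority (≥27).

Yara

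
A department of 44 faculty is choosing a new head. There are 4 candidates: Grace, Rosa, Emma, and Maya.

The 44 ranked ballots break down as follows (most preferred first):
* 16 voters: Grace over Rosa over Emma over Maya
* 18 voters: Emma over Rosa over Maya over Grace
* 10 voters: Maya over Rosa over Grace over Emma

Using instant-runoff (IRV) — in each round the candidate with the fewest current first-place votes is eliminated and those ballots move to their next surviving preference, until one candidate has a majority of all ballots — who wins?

Grace

Round 1: Grace 16, Rosa 0, Emma 18, Maya 10. Rosa eliminated.
Round 2: Grace 16, Emma 18, Maya 10. Maya eliminated.
Round 3: Grace 26, Emma 18. Grace has a majority (≥23).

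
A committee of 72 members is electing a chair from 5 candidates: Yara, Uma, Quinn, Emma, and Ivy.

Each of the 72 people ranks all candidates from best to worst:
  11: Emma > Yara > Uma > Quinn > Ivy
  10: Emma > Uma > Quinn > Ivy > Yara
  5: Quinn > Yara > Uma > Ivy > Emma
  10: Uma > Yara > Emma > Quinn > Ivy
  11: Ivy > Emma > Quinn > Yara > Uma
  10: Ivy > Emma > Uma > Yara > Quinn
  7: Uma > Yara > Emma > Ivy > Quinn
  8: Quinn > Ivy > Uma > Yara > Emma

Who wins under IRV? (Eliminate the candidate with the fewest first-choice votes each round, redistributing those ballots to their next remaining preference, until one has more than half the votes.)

Uma

Round 1: Yara 0, Uma 17, Quinn 13, Emma 21, Ivy 21. Yara eliminated.
Round 2: Uma 17, Quinn 13, Emma 21, Ivy 21. Quinn eliminated.
Round 3: Uma 22, Emma 21, Ivy 29. Emma eliminated.
Round 4: Uma 43, Ivy 29. Uma has a majority (≥37).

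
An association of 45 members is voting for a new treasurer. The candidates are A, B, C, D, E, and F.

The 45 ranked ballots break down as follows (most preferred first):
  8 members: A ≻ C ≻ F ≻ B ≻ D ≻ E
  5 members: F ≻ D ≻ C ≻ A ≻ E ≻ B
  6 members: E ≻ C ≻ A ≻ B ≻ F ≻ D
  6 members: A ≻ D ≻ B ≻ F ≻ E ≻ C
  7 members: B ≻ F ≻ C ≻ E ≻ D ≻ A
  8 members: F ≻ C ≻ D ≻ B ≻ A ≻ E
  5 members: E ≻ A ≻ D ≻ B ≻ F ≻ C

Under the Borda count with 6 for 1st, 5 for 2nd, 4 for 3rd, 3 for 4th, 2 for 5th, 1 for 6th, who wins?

F

A: 8×6 + 5×3 + 6×4 + 6×6 + 7×1 + 8×2 + 5×5 = 171
B: 8×3 + 5×1 + 6×3 + 6×4 + 7×6 + 8×3 + 5×3 = 152
C: 8×5 + 5×4 + 6×5 + 6×1 + 7×4 + 8×5 + 5×1 = 169
D: 8×2 + 5×5 + 6×1 + 6×5 + 7×2 + 8×4 + 5×4 = 143
E: 8×1 + 5×2 + 6×6 + 6×2 + 7×3 + 8×1 + 5×6 = 125
F: 8×4 + 5×6 + 6×2 + 6×3 + 7×5 + 8×6 + 5×2 = 185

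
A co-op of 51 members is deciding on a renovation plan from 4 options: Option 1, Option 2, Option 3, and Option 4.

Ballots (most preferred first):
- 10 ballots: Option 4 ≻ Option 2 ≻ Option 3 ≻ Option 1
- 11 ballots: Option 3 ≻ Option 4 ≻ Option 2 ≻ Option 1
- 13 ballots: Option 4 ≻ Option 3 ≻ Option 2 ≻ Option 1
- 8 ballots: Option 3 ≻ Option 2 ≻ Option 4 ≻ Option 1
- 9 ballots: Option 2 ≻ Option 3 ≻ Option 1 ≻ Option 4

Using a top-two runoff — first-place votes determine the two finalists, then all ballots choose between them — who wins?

Option 3

Round 1 first-place votes: Option 1 0, Option 2 9, Option 3 19, Option 4 23. Option 4 and Option 3 advance.
Runoff: Option 4 is ranked above Option 3 on 23 ballots, Option 3 above Option 4 on 28.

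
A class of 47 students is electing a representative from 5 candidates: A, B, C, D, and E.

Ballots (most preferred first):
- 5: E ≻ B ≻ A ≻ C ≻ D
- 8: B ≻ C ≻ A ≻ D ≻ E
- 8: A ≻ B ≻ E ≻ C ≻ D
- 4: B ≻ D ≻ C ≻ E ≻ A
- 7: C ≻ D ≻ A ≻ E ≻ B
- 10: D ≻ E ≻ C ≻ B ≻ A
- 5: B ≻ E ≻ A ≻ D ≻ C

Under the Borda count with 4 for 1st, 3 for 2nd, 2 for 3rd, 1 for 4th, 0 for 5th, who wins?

A: 5×2 + 8×2 + 8×4 + 4×0 + 7×2 + 10×0 + 5×2 = 82
B: 5×3 + 8×4 + 8×3 + 4×4 + 7×0 + 10×1 + 5×4 = 117
C: 5×1 + 8×3 + 8×1 + 4×2 + 7×4 + 10×2 + 5×0 = 93
D: 5×0 + 8×1 + 8×0 + 4×3 + 7×3 + 10×4 + 5×1 = 86
E: 5×4 + 8×0 + 8×2 + 4×1 + 7×1 + 10×3 + 5×3 = 92

B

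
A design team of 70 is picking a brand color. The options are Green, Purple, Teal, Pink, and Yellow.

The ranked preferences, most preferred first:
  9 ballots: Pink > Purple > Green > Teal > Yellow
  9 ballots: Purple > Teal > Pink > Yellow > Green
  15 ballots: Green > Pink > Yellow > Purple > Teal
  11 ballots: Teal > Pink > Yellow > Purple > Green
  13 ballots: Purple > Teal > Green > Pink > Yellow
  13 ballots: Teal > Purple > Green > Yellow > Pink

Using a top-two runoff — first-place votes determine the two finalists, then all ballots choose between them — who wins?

Round 1 first-place votes: Green 15, Purple 22, Teal 24, Pink 9, Yellow 0. Teal and Purple advance.
Runoff: Teal is ranked above Purple on 24 ballots, Purple above Teal on 46.

Purple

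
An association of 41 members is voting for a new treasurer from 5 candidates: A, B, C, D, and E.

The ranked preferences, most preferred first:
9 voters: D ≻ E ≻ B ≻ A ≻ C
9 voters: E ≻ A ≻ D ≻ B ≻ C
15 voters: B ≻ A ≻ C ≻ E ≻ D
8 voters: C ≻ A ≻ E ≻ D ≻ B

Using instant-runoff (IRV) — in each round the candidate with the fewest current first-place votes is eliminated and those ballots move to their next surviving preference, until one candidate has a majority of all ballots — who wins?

E

Round 1: A 0, B 15, C 8, D 9, E 9. A eliminated.
Round 2: B 15, C 8, D 9, E 9. C eliminated.
Round 3: B 15, D 9, E 17. D eliminated.
Round 4: B 15, E 26. E has a majority (≥21).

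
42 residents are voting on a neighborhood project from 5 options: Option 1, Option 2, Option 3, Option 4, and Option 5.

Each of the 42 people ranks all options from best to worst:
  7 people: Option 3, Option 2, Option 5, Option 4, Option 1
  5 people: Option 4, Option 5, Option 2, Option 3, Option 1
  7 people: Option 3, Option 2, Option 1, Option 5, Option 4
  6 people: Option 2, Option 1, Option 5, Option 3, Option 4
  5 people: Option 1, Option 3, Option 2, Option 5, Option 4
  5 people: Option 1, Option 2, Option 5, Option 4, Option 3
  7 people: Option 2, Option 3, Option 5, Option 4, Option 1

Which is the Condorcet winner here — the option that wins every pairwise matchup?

Option 2 vs Option 1: 32–10
Option 2 vs Option 3: 23–19
Option 2 vs Option 4: 37–5
Option 2 vs Option 5: 37–5
Option 2 beats every other option.

Option 2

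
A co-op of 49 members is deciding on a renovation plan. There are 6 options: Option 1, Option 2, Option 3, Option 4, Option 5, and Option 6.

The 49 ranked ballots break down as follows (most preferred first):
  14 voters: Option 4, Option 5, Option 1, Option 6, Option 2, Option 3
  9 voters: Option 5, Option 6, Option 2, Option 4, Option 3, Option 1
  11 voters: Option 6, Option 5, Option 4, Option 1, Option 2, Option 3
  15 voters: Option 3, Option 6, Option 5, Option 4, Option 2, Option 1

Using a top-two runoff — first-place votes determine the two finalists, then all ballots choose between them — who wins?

Option 4

Round 1 first-place votes: Option 1 0, Option 2 0, Option 3 15, Option 4 14, Option 5 9, Option 6 11. Option 3 and Option 4 advance.
Runoff: Option 3 is ranked above Option 4 on 15 ballots, Option 4 above Option 3 on 34.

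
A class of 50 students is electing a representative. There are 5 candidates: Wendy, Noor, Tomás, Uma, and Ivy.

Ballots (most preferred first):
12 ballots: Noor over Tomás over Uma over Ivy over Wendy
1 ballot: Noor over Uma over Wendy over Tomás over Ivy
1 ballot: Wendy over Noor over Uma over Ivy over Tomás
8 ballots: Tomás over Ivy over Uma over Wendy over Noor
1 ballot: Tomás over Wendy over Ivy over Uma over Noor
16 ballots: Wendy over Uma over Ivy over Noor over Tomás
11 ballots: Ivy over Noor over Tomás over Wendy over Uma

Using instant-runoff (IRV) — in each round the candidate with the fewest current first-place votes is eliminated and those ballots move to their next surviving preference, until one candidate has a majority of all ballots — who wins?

Ivy

Round 1: Wendy 17, Noor 13, Tomás 9, Uma 0, Ivy 11. Uma eliminated.
Round 2: Wendy 17, Noor 13, Tomás 9, Ivy 11. Tomás eliminated.
Round 3: Wendy 18, Noor 13, Ivy 19. Noor eliminated.
Round 4: Wendy 19, Ivy 31. Ivy has a majority (≥26).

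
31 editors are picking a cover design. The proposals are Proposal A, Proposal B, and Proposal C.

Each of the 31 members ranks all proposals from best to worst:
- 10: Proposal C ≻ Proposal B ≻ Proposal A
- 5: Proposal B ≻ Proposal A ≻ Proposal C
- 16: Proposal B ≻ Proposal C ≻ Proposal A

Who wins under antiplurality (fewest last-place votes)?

Proposal B

Last-place votes: Proposal A 26, Proposal B 0, Proposal C 5.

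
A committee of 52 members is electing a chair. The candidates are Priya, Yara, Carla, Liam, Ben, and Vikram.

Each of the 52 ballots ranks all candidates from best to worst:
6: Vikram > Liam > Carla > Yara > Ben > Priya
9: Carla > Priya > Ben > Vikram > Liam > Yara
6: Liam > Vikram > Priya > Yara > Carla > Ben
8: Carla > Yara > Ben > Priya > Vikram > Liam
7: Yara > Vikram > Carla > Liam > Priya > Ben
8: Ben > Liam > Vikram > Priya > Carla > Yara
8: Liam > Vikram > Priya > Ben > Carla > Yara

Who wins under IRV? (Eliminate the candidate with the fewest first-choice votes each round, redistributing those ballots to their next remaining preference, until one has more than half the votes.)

Round 1: Priya 0, Yara 7, Carla 17, Liam 14, Ben 8, Vikram 6. Priya eliminated.
Round 2: Yara 7, Carla 17, Liam 14, Ben 8, Vikram 6. Vikram eliminated.
Round 3: Yara 7, Carla 17, Liam 20, Ben 8. Yara eliminated.
Round 4: Carla 24, Liam 20, Ben 8. Ben eliminated.
Round 5: Carla 24, Liam 28. Liam has a majority (≥27).

Liam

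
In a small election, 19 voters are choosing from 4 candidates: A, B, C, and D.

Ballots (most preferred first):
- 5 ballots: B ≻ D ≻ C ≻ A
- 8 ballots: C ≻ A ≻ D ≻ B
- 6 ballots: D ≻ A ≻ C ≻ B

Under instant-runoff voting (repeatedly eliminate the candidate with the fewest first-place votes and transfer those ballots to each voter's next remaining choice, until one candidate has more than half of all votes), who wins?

Round 1: A 0, B 5, C 8, D 6. A eliminated.
Round 2: B 5, C 8, D 6. B eliminated.
Round 3: C 8, D 11. D has a majority (≥10).

D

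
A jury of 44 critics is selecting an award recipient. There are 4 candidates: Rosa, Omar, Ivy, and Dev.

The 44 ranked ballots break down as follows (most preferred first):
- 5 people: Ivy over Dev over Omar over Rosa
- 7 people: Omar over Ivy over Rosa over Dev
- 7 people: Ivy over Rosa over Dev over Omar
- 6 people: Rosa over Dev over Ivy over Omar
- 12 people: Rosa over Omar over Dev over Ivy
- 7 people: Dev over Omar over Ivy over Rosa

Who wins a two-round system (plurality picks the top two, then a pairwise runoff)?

Round 1 first-place votes: Rosa 18, Omar 7, Ivy 12, Dev 7. Rosa and Ivy advance.
Runoff: Rosa is ranked above Ivy on 18 ballots, Ivy above Rosa on 26.

Ivy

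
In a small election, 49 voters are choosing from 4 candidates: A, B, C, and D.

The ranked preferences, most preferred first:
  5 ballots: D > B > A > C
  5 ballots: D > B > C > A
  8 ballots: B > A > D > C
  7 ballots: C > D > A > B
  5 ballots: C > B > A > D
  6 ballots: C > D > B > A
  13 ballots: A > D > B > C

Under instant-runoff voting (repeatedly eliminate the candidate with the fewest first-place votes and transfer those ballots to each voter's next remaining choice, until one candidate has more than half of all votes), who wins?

A

Round 1: A 13, B 8, C 18, D 10. B eliminated.
Round 2: A 21, C 18, D 10. D eliminated.
Round 3: A 26, C 23. A has a majority (≥25).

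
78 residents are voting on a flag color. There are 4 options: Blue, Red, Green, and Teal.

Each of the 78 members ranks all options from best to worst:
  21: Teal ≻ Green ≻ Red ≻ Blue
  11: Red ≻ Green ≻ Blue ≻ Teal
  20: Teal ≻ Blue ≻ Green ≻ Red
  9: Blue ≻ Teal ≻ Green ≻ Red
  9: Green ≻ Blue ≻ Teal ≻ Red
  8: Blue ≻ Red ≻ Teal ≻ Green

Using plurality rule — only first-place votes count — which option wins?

First-place votes: Blue 17, Red 11, Green 9, Teal 41.

Teal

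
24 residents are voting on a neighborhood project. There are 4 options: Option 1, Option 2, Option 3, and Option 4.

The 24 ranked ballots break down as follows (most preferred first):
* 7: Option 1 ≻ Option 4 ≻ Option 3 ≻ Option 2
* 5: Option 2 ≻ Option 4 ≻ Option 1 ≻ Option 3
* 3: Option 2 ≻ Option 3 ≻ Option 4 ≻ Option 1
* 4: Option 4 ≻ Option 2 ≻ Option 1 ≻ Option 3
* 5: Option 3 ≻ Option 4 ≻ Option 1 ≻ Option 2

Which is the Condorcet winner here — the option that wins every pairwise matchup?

Option 4 vs Option 1: 17–7
Option 4 vs Option 2: 16–8
Option 4 vs Option 3: 16–8
Option 4 beats every other option.

Option 4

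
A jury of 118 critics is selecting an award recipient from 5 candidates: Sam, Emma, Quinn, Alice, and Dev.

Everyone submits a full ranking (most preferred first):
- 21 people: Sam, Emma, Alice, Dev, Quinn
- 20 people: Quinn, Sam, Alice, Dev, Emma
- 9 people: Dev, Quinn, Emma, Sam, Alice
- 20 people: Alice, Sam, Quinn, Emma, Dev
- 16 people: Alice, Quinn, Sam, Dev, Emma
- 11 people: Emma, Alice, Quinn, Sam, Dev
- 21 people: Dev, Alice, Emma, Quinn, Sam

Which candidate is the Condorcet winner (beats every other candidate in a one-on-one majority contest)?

Alice vs Sam: 68–50
Alice vs Emma: 77–41
Alice vs Quinn: 89–29
Alice vs Dev: 88–30
Alice beats every other candidate.

Alice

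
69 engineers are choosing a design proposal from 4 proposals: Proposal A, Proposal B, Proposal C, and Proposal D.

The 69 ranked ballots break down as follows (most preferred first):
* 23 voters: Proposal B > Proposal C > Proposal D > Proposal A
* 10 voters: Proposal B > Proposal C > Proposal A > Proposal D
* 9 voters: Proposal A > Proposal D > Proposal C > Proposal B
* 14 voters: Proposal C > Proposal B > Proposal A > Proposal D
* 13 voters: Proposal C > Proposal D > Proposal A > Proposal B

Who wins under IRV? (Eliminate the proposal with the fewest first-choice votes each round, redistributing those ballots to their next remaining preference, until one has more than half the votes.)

Round 1: Proposal A 9, Proposal B 33, Proposal C 27, Proposal D 0. Proposal D eliminated.
Round 2: Proposal A 9, Proposal B 33, Proposal C 27. Proposal A eliminated.
Round 3: Proposal B 33, Proposal C 36. Proposal C has a majority (≥35).

Proposal C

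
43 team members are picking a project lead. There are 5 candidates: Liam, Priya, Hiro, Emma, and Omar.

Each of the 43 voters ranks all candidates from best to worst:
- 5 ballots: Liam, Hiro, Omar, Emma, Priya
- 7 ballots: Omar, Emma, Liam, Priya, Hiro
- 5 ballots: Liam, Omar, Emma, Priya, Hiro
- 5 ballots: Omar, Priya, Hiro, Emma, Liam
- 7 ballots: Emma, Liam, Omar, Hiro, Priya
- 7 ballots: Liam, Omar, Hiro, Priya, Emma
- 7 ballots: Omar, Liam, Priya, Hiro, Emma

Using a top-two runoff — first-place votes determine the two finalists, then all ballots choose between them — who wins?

Round 1 first-place votes: Liam 17, Priya 0, Hiro 0, Emma 7, Omar 19. Omar and Liam advance.
Runoff: Omar is ranked above Liam on 19 ballots, Liam above Omar on 24.

Liam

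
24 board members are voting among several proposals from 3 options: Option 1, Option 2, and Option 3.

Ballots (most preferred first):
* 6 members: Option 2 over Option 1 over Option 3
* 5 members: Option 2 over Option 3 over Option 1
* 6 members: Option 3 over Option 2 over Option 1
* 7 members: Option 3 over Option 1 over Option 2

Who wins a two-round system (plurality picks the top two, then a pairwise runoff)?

Option 3

Round 1 first-place votes: Option 1 0, Option 2 11, Option 3 13. Option 3 and Option 2 advance.
Runoff: Option 3 is ranked above Option 2 on 13 ballots, Option 2 above Option 3 on 11.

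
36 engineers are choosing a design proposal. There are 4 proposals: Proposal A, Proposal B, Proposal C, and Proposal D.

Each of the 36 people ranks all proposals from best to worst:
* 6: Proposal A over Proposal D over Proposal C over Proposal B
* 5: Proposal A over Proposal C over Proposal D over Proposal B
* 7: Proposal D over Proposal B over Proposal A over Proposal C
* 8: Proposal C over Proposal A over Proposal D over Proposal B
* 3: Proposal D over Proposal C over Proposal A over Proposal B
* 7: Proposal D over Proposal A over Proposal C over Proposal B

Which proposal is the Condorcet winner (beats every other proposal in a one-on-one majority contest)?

Proposal A

Proposal A vs Proposal B: 29–7
Proposal A vs Proposal C: 25–11
Proposal A vs Proposal D: 19–17
Proposal A beats every other proposal.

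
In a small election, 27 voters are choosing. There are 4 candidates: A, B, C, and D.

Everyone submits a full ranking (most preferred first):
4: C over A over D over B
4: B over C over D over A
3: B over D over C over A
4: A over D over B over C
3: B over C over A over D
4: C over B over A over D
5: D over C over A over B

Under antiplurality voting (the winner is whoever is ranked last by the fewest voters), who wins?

Last-place votes: A 7, B 9, C 4, D 7.

C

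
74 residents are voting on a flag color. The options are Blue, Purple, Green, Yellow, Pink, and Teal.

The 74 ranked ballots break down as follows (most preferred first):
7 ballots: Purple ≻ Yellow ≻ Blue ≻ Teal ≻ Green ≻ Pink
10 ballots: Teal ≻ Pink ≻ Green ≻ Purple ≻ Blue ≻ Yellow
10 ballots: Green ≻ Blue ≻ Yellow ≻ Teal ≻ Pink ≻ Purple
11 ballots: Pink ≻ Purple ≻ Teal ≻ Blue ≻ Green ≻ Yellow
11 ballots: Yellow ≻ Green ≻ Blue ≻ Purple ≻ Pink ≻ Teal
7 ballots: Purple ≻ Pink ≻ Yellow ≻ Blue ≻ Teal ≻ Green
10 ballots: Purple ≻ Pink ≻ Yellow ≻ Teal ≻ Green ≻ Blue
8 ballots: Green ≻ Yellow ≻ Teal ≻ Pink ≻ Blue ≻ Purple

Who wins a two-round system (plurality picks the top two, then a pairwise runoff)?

Round 1 first-place votes: Blue 0, Purple 24, Green 18, Yellow 11, Pink 11, Teal 10. Purple and Green advance.
Runoff: Purple is ranked above Green on 35 ballots, Green above Purple on 39.

Green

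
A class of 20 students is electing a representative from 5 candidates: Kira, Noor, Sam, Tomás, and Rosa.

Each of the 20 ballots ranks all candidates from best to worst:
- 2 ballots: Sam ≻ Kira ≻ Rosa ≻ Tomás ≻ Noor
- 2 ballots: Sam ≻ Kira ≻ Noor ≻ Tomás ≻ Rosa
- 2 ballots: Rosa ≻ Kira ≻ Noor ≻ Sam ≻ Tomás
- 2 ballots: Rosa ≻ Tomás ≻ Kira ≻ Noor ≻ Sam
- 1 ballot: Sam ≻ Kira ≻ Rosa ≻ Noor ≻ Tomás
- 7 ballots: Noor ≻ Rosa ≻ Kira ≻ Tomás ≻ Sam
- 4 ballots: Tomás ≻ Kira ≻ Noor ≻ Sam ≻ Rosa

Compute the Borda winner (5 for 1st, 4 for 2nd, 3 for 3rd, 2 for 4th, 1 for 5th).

Kira

Kira: 2×4 + 2×4 + 2×4 + 2×3 + 1×4 + 7×3 + 4×4 = 71
Noor: 2×1 + 2×3 + 2×3 + 2×2 + 1×2 + 7×5 + 4×3 = 67
Sam: 2×5 + 2×5 + 2×2 + 2×1 + 1×5 + 7×1 + 4×2 = 46
Tomás: 2×2 + 2×2 + 2×1 + 2×4 + 1×1 + 7×2 + 4×5 = 53
Rosa: 2×3 + 2×1 + 2×5 + 2×5 + 1×3 + 7×4 + 4×1 = 63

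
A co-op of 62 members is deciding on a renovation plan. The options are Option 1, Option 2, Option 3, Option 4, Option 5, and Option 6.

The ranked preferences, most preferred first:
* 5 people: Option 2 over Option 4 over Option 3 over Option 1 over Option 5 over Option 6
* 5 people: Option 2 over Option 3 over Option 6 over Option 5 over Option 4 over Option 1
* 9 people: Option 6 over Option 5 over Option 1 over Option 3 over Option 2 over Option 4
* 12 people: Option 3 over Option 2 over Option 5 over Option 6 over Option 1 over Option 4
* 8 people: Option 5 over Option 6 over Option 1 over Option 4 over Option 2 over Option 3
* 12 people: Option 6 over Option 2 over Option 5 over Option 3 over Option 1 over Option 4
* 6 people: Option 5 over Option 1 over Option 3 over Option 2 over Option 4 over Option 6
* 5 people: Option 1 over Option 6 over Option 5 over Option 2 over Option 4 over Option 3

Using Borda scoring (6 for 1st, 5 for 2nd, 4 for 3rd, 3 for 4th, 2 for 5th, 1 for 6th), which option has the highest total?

Option 5

Option 1: 5×3 + 5×1 + 9×4 + 12×2 + 8×4 + 12×2 + 6×5 + 5×6 = 196
Option 2: 5×6 + 5×6 + 9×2 + 12×5 + 8×2 + 12×5 + 6×3 + 5×3 = 247
Option 3: 5×4 + 5×5 + 9×3 + 12×6 + 8×1 + 12×3 + 6×4 + 5×1 = 217
Option 4: 5×5 + 5×2 + 9×1 + 12×1 + 8×3 + 12×1 + 6×2 + 5×2 = 114
Option 5: 5×2 + 5×3 + 9×5 + 12×4 + 8×6 + 12×4 + 6×6 + 5×4 = 270
Option 6: 5×1 + 5×4 + 9×6 + 12×3 + 8×5 + 12×6 + 6×1 + 5×5 = 258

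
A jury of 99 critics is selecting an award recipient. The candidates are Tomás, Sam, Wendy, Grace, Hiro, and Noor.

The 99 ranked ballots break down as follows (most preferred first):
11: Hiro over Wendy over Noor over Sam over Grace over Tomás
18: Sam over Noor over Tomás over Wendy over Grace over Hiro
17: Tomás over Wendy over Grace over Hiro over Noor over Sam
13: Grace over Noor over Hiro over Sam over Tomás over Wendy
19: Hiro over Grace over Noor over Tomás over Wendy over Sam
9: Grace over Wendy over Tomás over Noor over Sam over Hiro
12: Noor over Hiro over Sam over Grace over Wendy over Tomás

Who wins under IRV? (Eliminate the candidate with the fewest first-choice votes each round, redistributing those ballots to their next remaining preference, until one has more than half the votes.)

Round 1: Tomás 17, Sam 18, Wendy 0, Grace 22, Hiro 30, Noor 12. Wendy eliminated.
Round 2: Tomás 17, Sam 18, Grace 22, Hiro 30, Noor 12. Noor eliminated.
Round 3: Tomás 17, Sam 18, Grace 22, Hiro 42. Tomás eliminated.
Round 4: Sam 18, Grace 39, Hiro 42. Sam eliminated.
Round 5: Grace 57, Hiro 42. Grace has a majority (≥50).

Grace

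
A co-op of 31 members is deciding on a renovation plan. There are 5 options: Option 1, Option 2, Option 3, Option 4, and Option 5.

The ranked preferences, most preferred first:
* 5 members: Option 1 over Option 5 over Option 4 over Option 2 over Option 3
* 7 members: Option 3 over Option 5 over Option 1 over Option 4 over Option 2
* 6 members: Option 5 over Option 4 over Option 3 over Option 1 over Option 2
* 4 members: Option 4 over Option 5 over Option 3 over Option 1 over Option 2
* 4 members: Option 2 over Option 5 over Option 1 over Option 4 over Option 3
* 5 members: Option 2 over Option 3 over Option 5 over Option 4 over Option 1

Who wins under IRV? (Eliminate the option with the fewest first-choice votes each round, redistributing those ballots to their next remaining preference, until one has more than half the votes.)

Round 1: Option 1 5, Option 2 9, Option 3 7, Option 4 4, Option 5 6. Option 4 eliminated.
Round 2: Option 1 5, Option 2 9, Option 3 7, Option 5 10. Option 1 eliminated.
Round 3: Option 2 9, Option 3 7, Option 5 15. Option 3 eliminated.
Round 4: Option 2 9, Option 5 22. Option 5 has a majority (≥16).

Option 5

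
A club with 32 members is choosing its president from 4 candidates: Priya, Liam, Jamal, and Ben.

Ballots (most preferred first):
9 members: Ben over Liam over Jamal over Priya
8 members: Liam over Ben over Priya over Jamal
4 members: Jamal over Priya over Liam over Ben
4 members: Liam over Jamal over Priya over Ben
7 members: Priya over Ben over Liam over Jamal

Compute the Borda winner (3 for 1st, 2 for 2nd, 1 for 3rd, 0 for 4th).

Liam

Priya: 9×0 + 8×1 + 4×2 + 4×1 + 7×3 = 41
Liam: 9×2 + 8×3 + 4×1 + 4×3 + 7×1 = 65
Jamal: 9×1 + 8×0 + 4×3 + 4×2 + 7×0 = 29
Ben: 9×3 + 8×2 + 4×0 + 4×0 + 7×2 = 57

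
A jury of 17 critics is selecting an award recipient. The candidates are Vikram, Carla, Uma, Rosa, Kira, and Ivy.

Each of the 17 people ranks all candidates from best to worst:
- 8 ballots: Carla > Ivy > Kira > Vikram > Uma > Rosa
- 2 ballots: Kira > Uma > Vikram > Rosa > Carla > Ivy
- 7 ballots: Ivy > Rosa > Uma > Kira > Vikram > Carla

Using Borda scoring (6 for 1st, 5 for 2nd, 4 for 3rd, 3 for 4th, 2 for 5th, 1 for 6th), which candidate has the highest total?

Ivy

Vikram: 8×3 + 2×4 + 7×2 = 46
Carla: 8×6 + 2×2 + 7×1 = 59
Uma: 8×2 + 2×5 + 7×4 = 54
Rosa: 8×1 + 2×3 + 7×5 = 49
Kira: 8×4 + 2×6 + 7×3 = 65
Ivy: 8×5 + 2×1 + 7×6 = 84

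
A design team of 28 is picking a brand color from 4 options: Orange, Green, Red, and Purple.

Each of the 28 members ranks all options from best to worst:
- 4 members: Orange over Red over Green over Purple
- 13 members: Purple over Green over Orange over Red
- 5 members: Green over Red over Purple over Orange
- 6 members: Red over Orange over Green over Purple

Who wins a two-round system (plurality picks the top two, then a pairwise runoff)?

Red

Round 1 first-place votes: Orange 4, Green 5, Red 6, Purple 13. Purple and Red advance.
Runoff: Purple is ranked above Red on 13 ballots, Red above Purple on 15.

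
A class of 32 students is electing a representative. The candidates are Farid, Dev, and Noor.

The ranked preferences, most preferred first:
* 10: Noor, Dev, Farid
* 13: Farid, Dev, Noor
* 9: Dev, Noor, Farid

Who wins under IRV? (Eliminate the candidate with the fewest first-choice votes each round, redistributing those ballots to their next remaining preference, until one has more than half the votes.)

Noor

Round 1: Farid 13, Dev 9, Noor 10. Dev eliminated.
Round 2: Farid 13, Noor 19. Noor has a majority (≥17).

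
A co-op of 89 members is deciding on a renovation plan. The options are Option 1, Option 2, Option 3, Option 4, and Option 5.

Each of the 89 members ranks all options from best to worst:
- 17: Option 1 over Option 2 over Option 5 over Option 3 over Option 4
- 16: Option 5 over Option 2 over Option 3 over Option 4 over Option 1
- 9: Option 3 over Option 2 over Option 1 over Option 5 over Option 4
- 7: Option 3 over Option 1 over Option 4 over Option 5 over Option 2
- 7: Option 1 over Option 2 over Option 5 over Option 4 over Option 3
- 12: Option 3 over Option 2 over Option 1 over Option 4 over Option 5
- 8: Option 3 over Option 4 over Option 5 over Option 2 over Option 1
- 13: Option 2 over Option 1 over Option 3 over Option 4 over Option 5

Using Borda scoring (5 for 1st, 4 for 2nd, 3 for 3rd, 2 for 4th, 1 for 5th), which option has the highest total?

Option 1: 17×5 + 16×1 + 9×3 + 7×4 + 7×5 + 12×3 + 8×1 + 13×4 = 287
Option 2: 17×4 + 16×4 + 9×4 + 7×1 + 7×4 + 12×4 + 8×2 + 13×5 = 332
Option 3: 17×2 + 16×3 + 9×5 + 7×5 + 7×1 + 12×5 + 8×5 + 13×3 = 308
Option 4: 17×1 + 16×2 + 9×1 + 7×3 + 7×2 + 12×2 + 8×4 + 13×2 = 175
Option 5: 17×3 + 16×5 + 9×2 + 7×2 + 7×3 + 12×1 + 8×3 + 13×1 = 233

Option 2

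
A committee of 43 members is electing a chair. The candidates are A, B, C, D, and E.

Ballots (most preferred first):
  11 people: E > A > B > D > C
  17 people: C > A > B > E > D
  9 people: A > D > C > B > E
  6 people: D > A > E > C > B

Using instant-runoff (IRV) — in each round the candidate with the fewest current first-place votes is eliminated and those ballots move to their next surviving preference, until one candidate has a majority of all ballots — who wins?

A

Round 1: A 9, B 0, C 17, D 6, E 11. B eliminated.
Round 2: A 9, C 17, D 6, E 11. D eliminated.
Round 3: A 15, C 17, E 11. E eliminated.
Round 4: A 26, C 17. A has a majority (≥22).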